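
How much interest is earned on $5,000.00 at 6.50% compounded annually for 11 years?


Compound interest earned = final amount − principal.
A = P(1 + r/n)^(nt) = $5,000.00 × (1 + 0.065/1)^(1 × 11) = $9,995.76
Interest = A − P = $9,995.76 − $5,000.00 = $4,995.76

Interest = A - P = $4,995.76


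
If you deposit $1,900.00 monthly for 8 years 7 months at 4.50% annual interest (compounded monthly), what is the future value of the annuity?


Future value of an ordinary annuity: FV = PMT × ((1 + r)^n − 1) / r
Monthly rate r = 0.045/12 = 0.00375, n = 103
FV = $1,900.00 × ((1 + 0.045/12)^103 − 1) / (0.045/12)
FV = $1,900.00 × 125.437300
FV = $238,330.87

FV = PMT × ((1+r)^n - 1)/r = $238,330.87


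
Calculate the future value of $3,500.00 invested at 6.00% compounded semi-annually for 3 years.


Compound interest formula: A = P(1 + r/n)^(nt)
A = $3,500.00 × (1 + 0.06/2)^(2 × 3)
Growth factor: (1 + 0.06/2)^6 = 1.194052
A = $3,500.00 × 1.194052
A = $4,179.18

A = P(1 + r/n)^(nt) = $4,179.18


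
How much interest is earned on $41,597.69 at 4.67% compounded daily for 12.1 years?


Compound interest earned = final amount − principal.
A = P(1 + r/n)^(nt) = $41,597.69 × (1 + 0.0467/365)^(365 × 12.1) = $73,191.44
Interest = A − P = $73,191.44 − $41,597.69 = $31,593.75

Interest = A - P = $31,593.75


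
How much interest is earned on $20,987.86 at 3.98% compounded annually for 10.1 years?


Compound interest earned = final amount − principal.
A = P(1 + r/n)^(nt) = $20,987.86 × (1 + 0.0398/1)^(1 × 10.1) = $31,128.72
Interest = A − P = $31,128.72 − $20,987.86 = $10,140.86

Interest = A - P = $10,140.86


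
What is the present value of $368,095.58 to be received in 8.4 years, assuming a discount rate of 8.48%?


Present value formula: PV = FV / (1 + r)^t
PV = $368,095.58 / (1 + 0.0848)^8.4
PV = $368,095.58 / 1.9812409
PV = $185,790.42

PV = FV / (1 + r)^t = $185,790.42


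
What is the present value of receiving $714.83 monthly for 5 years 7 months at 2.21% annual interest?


Present value of an ordinary annuity: PV = PMT × (1 − (1 + r)^(−n)) / r
Monthly rate r = 0.0221/12 ≈ 0.00184167, n = 67
PV = $714.83 × (1 − (1 + 0.0221/12)^(−67)) / (0.0221/12)
PV = $714.83 × 62.976809
PV = $45,017.71

PV = PMT × (1-(1+r)^(-n))/r = $45,017.71


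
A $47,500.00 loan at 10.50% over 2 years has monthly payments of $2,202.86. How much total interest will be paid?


Total paid over the life of the loan = PMT × n.
Total paid = $2,202.86 × 24 = $52,868.64
Total interest = total paid − principal = $52,868.64 − $47,500.00 = $5,368.64

Total interest = (PMT × n) - PV = $5,368.64


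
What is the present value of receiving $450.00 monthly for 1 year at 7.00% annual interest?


Present value of an ordinary annuity: PV = PMT × (1 − (1 + r)^(−n)) / r
Monthly rate r = 0.07/12 ≈ 0.00583333, n = 12
PV = $450.00 × (1 − (1 + 0.07/12)^(−12)) / (0.07/12)
PV = $450.00 × 11.557120
PV = $5,200.70

PV = PMT × (1-(1+r)^(-n))/r = $5,200.70


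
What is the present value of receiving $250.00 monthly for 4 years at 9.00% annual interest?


Present value of an ordinary annuity: PV = PMT × (1 − (1 + r)^(−n)) / r
Monthly rate r = 0.09/12 = 0.0075, n = 48
PV = $250.00 × (1 − (1 + 0.09/12)^(−48)) / (0.09/12)
PV = $250.00 × 40.184782
PV = $10,046.20

PV = PMT × (1-(1+r)^(-n))/r = $10,046.20


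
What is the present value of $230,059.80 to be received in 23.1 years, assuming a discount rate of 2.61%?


Present value formula: PV = FV / (1 + r)^t
PV = $230,059.80 / (1 + 0.0261)^23.1
PV = $230,059.80 / 1.81335061
PV = $126,870.00

PV = FV / (1 + r)^t = $126,870.00


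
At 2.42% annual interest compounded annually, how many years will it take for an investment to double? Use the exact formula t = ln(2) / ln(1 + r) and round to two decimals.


Doubling condition: (1 + r)^t = 2
Take ln of both sides: t × ln(1 + r) = ln(2)
t = ln(2) / ln(1 + r)
t = 0.693147 / 0.023912
t = 28.99

t = ln(2) / ln(1 + r) = 28.99 years


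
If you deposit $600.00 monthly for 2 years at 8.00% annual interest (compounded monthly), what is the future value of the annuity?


Future value of an ordinary annuity: FV = PMT × ((1 + r)^n − 1) / r
Monthly rate r = 0.08/12 ≈ 0.00666667, n = 24
FV = $600.00 × ((1 + 0.08/12)^24 − 1) / (0.08/12)
FV = $600.00 × 25.933190
FV = $15,559.91

FV = PMT × ((1+r)^n - 1)/r = $15,559.91


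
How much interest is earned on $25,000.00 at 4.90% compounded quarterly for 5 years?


Compound interest earned = final amount − principal.
A = P(1 + r/n)^(nt) = $25,000.00 × (1 + 0.049/4)^(4 × 5) = $31,893.03
Interest = A − P = $31,893.03 − $25,000.00 = $6,893.03

Interest = A - P = $6,893.03


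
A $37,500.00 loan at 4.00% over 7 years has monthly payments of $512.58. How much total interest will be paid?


Total paid over the life of the loan = PMT × n.
Total paid = $512.58 × 84 = $43,056.72
Total interest = total paid − principal = $43,056.72 − $37,500.00 = $5,556.72

Total interest = (PMT × n) - PV = $5,556.72


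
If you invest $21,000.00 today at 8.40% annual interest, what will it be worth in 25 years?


Future value formula: FV = PV × (1 + r)^t
FV = $21,000.00 × (1 + 0.084)^25
FV = $21,000.00 × 7.5115931
FV = $157,743.46

FV = PV × (1 + r)^t = $157,743.46


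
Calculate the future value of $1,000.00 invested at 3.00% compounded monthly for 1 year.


Compound interest formula: A = P(1 + r/n)^(nt)
A = $1,000.00 × (1 + 0.03/12)^(12 × 1)
Growth factor: (1 + 0.03/12)^12 = 1.030416
A = $1,000.00 × 1.030416
A = $1,030.42

A = P(1 + r/n)^(nt) = $1,030.42


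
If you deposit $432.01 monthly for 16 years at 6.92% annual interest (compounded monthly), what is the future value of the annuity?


Future value of an ordinary annuity: FV = PMT × ((1 + r)^n − 1) / r
Monthly rate r = 0.0692/12 ≈ 0.00576667, n = 192
FV = $432.01 × ((1 + 0.0692/12)^192 − 1) / (0.0692/12)
FV = $432.01 × 349.641582
FV = $151,048.66

FV = PMT × ((1+r)^n - 1)/r = $151,048.66


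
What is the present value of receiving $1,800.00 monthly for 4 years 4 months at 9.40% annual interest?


Present value of an ordinary annuity: PV = PMT × (1 − (1 + r)^(−n)) / r
Monthly rate r = 0.094/12 ≈ 0.00783333, n = 52
PV = $1,800.00 × (1 − (1 + 0.094/12)^(−52)) / (0.094/12)
PV = $1,800.00 × 42.577113
PV = $76,638.80

PV = PMT × (1-(1+r)^(-n))/r = $76,638.80


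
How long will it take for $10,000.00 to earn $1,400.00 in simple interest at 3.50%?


Rearrange the simple interest formula for t:
I = P × r × t  ⇒  t = I / (P × r)
t = $1,400.00 / ($10,000.00 × 0.035)
t = 4

t = I/(P×r) = 4 years


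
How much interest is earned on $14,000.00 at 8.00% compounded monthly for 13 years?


Compound interest earned = final amount − principal.
A = P(1 + r/n)^(nt) = $14,000.00 × (1 + 0.08/12)^(12 × 13) = $39,472.57
Interest = A − P = $39,472.57 − $14,000.00 = $25,472.57

Interest = A - P = $25,472.57


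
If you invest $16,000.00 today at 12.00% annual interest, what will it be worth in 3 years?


Future value formula: FV = PV × (1 + r)^t
FV = $16,000.00 × (1 + 0.12)^3
FV = $16,000.00 × 1.404928
FV = $22,478.85

FV = PV × (1 + r)^t = $22,478.85


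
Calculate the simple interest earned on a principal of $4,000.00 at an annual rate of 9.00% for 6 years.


Simple interest formula: I = P × r × t
I = $4,000.00 × 0.09 × 6
I = $2,160.00

I = P × r × t = $2,160.00


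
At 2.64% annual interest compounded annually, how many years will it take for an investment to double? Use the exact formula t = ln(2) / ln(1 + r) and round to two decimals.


Doubling condition: (1 + r)^t = 2
Take ln of both sides: t × ln(1 + r) = ln(2)
t = ln(2) / ln(1 + r)
t = 0.693147 / 0.026058
t = 26.60

t = ln(2) / ln(1 + r) = 26.60 years


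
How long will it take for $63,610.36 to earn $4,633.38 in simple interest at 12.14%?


Rearrange the simple interest formula for t:
I = P × r × t  ⇒  t = I / (P × r)
t = $4,633.38 / ($63,610.36 × 0.1214)
t = 0.6

t = I/(P×r) = 0.6 years


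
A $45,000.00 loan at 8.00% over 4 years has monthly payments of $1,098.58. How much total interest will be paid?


Total paid over the life of the loan = PMT × n.
Total paid = $1,098.58 × 48 = $52,731.84
Total interest = total paid − principal = $52,731.84 − $45,000.00 = $7,731.84

Total interest = (PMT × n) - PV = $7,731.84


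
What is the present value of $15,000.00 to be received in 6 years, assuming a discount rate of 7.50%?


Present value formula: PV = FV / (1 + r)^t
PV = $15,000.00 / (1 + 0.075)^6
PV = $15,000.00 / 1.543302
PV = $9,719.42

PV = FV / (1 + r)^t = $9,719.42


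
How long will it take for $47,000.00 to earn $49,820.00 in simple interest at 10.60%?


Rearrange the simple interest formula for t:
I = P × r × t  ⇒  t = I / (P × r)
t = $49,820.00 / ($47,000.00 × 0.106)
t = 10

t = I/(P×r) = 10 years


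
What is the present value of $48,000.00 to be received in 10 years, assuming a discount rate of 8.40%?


Present value formula: PV = FV / (1 + r)^t
PV = $48,000.00 / (1 + 0.084)^10
PV = $48,000.00 / 2.240231
PV = $21,426.36

PV = FV / (1 + r)^t = $21,426.36


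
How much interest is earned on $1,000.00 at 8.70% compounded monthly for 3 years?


Compound interest earned = final amount − principal.
A = P(1 + r/n)^(nt) = $1,000.00 × (1 + 0.087/12)^(12 × 3) = $1,297.01
Interest = A − P = $1,297.01 − $1,000.00 = $297.01

Interest = A - P = $297.01


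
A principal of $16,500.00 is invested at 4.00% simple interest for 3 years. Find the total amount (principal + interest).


Total amount formula: A = P(1 + rt) = P + P·r·t
Interest: I = P × r × t = $16,500.00 × 0.04 × 3 = $1,980.00
A = P + I = $16,500.00 + $1,980.00 = $18,480.00

A = P + I = P(1 + rt) = $18,480.00


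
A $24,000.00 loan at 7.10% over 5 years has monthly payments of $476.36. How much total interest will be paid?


Total paid over the life of the loan = PMT × n.
Total paid = $476.36 × 60 = $28,581.60
Total interest = total paid − principal = $28,581.60 − $24,000.00 = $4,581.60

Total interest = (PMT × n) - PV = $4,581.60


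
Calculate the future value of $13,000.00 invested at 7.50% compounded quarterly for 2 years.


Compound interest formula: A = P(1 + r/n)^(nt)
A = $13,000.00 × (1 + 0.075/4)^(4 × 2)
Growth factor: (1 + 0.075/4)^8 = 1.1602217
A = $13,000.00 × 1.1602217
A = $15,082.88

A = P(1 + r/n)^(nt) = $15,082.88


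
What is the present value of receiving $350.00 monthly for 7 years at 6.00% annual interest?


Present value of an ordinary annuity: PV = PMT × (1 − (1 + r)^(−n)) / r
Monthly rate r = 0.06/12 = 0.005, n = 84
PV = $350.00 × (1 − (1 + 0.06/12)^(−84)) / (0.06/12)
PV = $350.00 × 68.453042
PV = $23,958.56

PV = PMT × (1-(1+r)^(-n))/r = $23,958.56


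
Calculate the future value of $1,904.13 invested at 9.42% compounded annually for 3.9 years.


Compound interest formula: A = P(1 + r/n)^(nt)
A = $1,904.13 × (1 + 0.0942/1)^(1 × 3.9)
Growth factor: (1 + 0.0942/1)^3.9 = 1.420618
A = $1,904.13 × 1.420618
A = $2,705.04

A = P(1 + r/n)^(nt) = $2,705.04


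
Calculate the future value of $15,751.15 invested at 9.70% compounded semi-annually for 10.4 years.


Compound interest formula: A = P(1 + r/n)^(nt)
A = $15,751.15 × (1 + 0.097/2)^(2 × 10.4)
Growth factor: (1 + 0.097/2)^20.8 = 2.6780794
A = $15,751.15 × 2.6780794
A = $42,182.83

A = P(1 + r/n)^(nt) = $42,182.83


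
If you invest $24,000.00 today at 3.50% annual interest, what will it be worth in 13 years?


Future value formula: FV = PV × (1 + r)^t
FV = $24,000.00 × (1 + 0.035)^13
FV = $24,000.00 × 1.5639561
FV = $37,534.95

FV = PV × (1 + r)^t = $37,534.95


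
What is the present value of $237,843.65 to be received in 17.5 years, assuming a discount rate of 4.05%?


Present value formula: PV = FV / (1 + r)^t
PV = $237,843.65 / (1 + 0.0405)^17.5
PV = $237,843.65 / 2.003256
PV = $118,728.53

PV = FV / (1 + r)^t = $118,728.53


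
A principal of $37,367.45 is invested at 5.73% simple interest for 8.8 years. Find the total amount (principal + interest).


Total amount formula: A = P(1 + rt) = P + P·r·t
Interest: I = P × r × t = $37,367.45 × 0.0573 × 8.8 = $18,842.16
A = P + I = $37,367.45 + $18,842.16 = $56,209.61

A = P + I = P(1 + rt) = $56,209.61


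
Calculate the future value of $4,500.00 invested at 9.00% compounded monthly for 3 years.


Compound interest formula: A = P(1 + r/n)^(nt)
A = $4,500.00 × (1 + 0.09/12)^(12 × 3)
Growth factor: (1 + 0.09/12)^36 = 1.308645
A = $4,500.00 × 1.308645
A = $5,888.90

A = P(1 + r/n)^(nt) = $5,888.90


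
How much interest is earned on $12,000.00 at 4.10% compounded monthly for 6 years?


Compound interest earned = final amount − principal.
A = P(1 + r/n)^(nt) = $12,000.00 × (1 + 0.041/12)^(12 × 6) = $15,340.36
Interest = A − P = $15,340.36 − $12,000.00 = $3,340.36

Interest = A - P = $3,340.36


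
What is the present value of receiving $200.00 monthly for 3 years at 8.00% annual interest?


Present value of an ordinary annuity: PV = PMT × (1 − (1 + r)^(−n)) / r
Monthly rate r = 0.08/12 ≈ 0.00666667, n = 36
PV = $200.00 × (1 − (1 + 0.08/12)^(−36)) / (0.08/12)
PV = $200.00 × 31.911806
PV = $6,382.36

PV = PMT × (1-(1+r)^(-n))/r = $6,382.36


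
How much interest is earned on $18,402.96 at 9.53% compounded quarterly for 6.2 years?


Compound interest earned = final amount − principal.
A = P(1 + r/n)^(nt) = $18,402.96 × (1 + 0.0953/4)^(4 × 6.2) = $32,997.86
Interest = A − P = $32,997.86 − $18,402.96 = $14,594.90

Interest = A - P = $14,594.90


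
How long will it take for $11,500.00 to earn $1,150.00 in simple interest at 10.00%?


Rearrange the simple interest formula for t:
I = P × r × t  ⇒  t = I / (P × r)
t = $1,150.00 / ($11,500.00 × 0.1)
t = 1

t = I/(P×r) = 1 year


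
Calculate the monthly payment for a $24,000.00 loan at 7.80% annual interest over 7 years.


Loan payment formula: PMT = PV × r / (1 − (1 + r)^(−n))
Monthly rate r = 0.078/12 = 0.0065, n = 84 months
Denominator: 1 − (1 + 0.078/12)^(−84) = 0.419713
PMT = $24,000.00 × (0.078/12) / 0.419713
PMT = $371.68 per month

PMT = PV × r / (1-(1+r)^(-n)) = $371.68/month


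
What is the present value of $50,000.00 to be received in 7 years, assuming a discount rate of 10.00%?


Present value formula: PV = FV / (1 + r)^t
PV = $50,000.00 / (1 + 0.1)^7
PV = $50,000.00 / 1.948717
PV = $25,657.91

PV = FV / (1 + r)^t = $25,657.91


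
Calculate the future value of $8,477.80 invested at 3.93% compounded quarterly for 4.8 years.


Compound interest formula: A = P(1 + r/n)^(nt)
A = $8,477.80 × (1 + 0.0393/4)^(4 × 4.8)
Growth factor: (1 + 0.0393/4)^19.2 = 1.206495
A = $8,477.80 × 1.206495
A = $10,228.42

A = P(1 + r/n)^(nt) = $10,228.42


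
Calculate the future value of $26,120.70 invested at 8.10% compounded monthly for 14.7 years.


Compound interest formula: A = P(1 + r/n)^(nt)
A = $26,120.70 × (1 + 0.081/12)^(12 × 14.7)
Growth factor: (1 + 0.081/12)^176.4 = 3.276250
A = $26,120.70 × 3.276250
A = $85,577.94

A = P(1 + r/n)^(nt) = $85,577.94


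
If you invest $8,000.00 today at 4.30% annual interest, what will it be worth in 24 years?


Future value formula: FV = PV × (1 + r)^t
FV = $8,000.00 × (1 + 0.043)^24
FV = $8,000.00 × 2.746777
FV = $21,974.22

FV = PV × (1 + r)^t = $21,974.22


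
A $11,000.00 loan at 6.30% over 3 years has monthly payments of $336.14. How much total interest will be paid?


Total paid over the life of the loan = PMT × n.
Total paid = $336.14 × 36 = $12,101.04
Total interest = total paid − principal = $12,101.04 − $11,000.00 = $1,101.04

Total interest = (PMT × n) - PV = $1,101.04


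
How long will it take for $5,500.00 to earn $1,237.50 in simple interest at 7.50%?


Rearrange the simple interest formula for t:
I = P × r × t  ⇒  t = I / (P × r)
t = $1,237.50 / ($5,500.00 × 0.075)
t = 3

t = I/(P×r) = 3 years


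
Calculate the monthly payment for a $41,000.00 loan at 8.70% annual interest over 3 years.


Loan payment formula: PMT = PV × r / (1 − (1 + r)^(−n))
Monthly rate r = 0.087/12 = 0.00725, n = 36 months
Denominator: 1 − (1 + 0.087/12)^(−36) = 0.228993
PMT = $41,000.00 × (0.087/12) / 0.228993
PMT = $1,298.07 per month

PMT = PV × r / (1-(1+r)^(-n)) = $1,298.07/month


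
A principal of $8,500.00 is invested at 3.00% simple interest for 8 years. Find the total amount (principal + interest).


Total amount formula: A = P(1 + rt) = P + P·r·t
Interest: I = P × r × t = $8,500.00 × 0.03 × 8 = $2,040.00
A = P + I = $8,500.00 + $2,040.00 = $10,540.00

A = P + I = P(1 + rt) = $10,540.00


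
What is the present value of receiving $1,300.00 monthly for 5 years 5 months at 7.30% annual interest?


Present value of an ordinary annuity: PV = PMT × (1 − (1 + r)^(−n)) / r
Monthly rate r = 0.073/12 ≈ 0.00608333, n = 65
PV = $1,300.00 × (1 − (1 + 0.073/12)^(−65)) / (0.073/12)
PV = $1,300.00 × 53.555092
PV = $69,621.62

PV = PMT × (1-(1+r)^(-n))/r = $69,621.62


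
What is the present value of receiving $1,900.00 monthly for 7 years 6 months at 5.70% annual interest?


Present value of an ordinary annuity: PV = PMT × (1 − (1 + r)^(−n)) / r
Monthly rate r = 0.057/12 = 0.00475, n = 90
PV = $1,900.00 × (1 − (1 + 0.057/12)^(−90)) / (0.057/12)
PV = $1,900.00 × 73.095206
PV = $138,880.89

PV = PMT × (1-(1+r)^(-n))/r = $138,880.89


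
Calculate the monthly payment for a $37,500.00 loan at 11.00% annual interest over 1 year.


Loan payment formula: PMT = PV × r / (1 − (1 + r)^(−n))
Monthly rate r = 0.11/12 ≈ 0.00916667, n = 12 months
Denominator: 1 − (1 + 0.11/12)^(−12) = 0.103717
PMT = $37,500.00 × (0.11/12) / 0.103717
PMT = $3,314.31 per month

PMT = PV × r / (1-(1+r)^(-n)) = $3,314.31/month


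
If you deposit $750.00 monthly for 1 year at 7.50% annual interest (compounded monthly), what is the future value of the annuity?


Future value of an ordinary annuity: FV = PMT × ((1 + r)^n − 1) / r
Monthly rate r = 0.075/12 = 0.00625, n = 12
FV = $750.00 × ((1 + 0.075/12)^12 − 1) / (0.075/12)
FV = $750.00 × 12.421216
FV = $9,315.91

FV = PMT × ((1+r)^n - 1)/r = $9,315.91


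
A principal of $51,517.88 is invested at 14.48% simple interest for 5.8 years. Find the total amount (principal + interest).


Total amount formula: A = P(1 + rt) = P + P·r·t
Interest: I = P × r × t = $51,517.88 × 0.1448 × 5.8 = $43,266.78
A = P + I = $51,517.88 + $43,266.78 = $94,784.66

A = P + I = P(1 + rt) = $94,784.66


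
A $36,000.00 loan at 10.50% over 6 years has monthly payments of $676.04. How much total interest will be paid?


Total paid over the life of the loan = PMT × n.
Total paid = $676.04 × 72 = $48,674.88
Total interest = total paid − principal = $48,674.88 − $36,000.00 = $12,674.88

Total interest = (PMT × n) - PV = $12,674.88


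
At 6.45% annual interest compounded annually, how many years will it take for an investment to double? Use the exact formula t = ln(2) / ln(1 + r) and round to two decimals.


Doubling condition: (1 + r)^t = 2
Take ln of both sides: t × ln(1 + r) = ln(2)
t = ln(2) / ln(1 + r)
t = 0.693147 / 0.062505
t = 11.09

t = ln(2) / ln(1 + r) = 11.09 years


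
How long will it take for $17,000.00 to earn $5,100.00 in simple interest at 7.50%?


Rearrange the simple interest formula for t:
I = P × r × t  ⇒  t = I / (P × r)
t = $5,100.00 / ($17,000.00 × 0.075)
t = 4

t = I/(P×r) = 4 years


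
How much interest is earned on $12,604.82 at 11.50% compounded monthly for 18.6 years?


Compound interest earned = final amount − principal.
A = P(1 + r/n)^(nt) = $12,604.82 × (1 + 0.115/12)^(12 × 18.6) = $105,942.33
Interest = A − P = $105,942.33 − $12,604.82 = $93,337.51

Interest = A - P = $93,337.51


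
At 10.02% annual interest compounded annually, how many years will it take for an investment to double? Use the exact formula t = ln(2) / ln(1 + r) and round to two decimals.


Doubling condition: (1 + r)^t = 2
Take ln of both sides: t × ln(1 + r) = ln(2)
t = ln(2) / ln(1 + r)
t = 0.693147 / 0.095492
t = 7.26

t = ln(2) / ln(1 + r) = 7.26 years


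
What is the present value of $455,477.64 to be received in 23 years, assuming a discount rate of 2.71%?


Present value formula: PV = FV / (1 + r)^t
PV = $455,477.64 / (1 + 0.0271)^23
PV = $455,477.64 / 1.8496637
PV = $246,248.89

PV = FV / (1 + r)^t = $246,248.89


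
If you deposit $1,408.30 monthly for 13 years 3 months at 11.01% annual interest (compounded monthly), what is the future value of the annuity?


Future value of an ordinary annuity: FV = PMT × ((1 + r)^n − 1) / r
Monthly rate r = 0.1101/12 = 0.009175, n = 159
FV = $1,408.30 × ((1 + 0.1101/12)^159 − 1) / (0.1101/12)
FV = $1,408.30 × 356.663716
FV = $502,289.51

FV = PMT × ((1+r)^n - 1)/r = $502,289.51


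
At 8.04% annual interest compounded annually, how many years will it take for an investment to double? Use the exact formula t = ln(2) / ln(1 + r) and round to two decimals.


Doubling condition: (1 + r)^t = 2
Take ln of both sides: t × ln(1 + r) = ln(2)
t = ln(2) / ln(1 + r)
t = 0.693147 / 0.077331
t = 8.96

t = ln(2) / ln(1 + r) = 8.96 years


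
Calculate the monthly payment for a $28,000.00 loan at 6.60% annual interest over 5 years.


Loan payment formula: PMT = PV × r / (1 − (1 + r)^(−n))
Monthly rate r = 0.066/12 = 0.0055, n = 60 months
Denominator: 1 − (1 + 0.066/12)^(−60) = 0.280426
PMT = $28,000.00 × (0.066/12) / 0.280426
PMT = $549.16 per month

PMT = PV × r / (1-(1+r)^(-n)) = $549.16/month


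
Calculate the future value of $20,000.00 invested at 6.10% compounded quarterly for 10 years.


Compound interest formula: A = P(1 + r/n)^(nt)
A = $20,000.00 × (1 + 0.061/4)^(4 × 10)
Growth factor: (1 + 0.061/4)^40 = 1.8319766
A = $20,000.00 × 1.8319766
A = $36,639.53

A = P(1 + r/n)^(nt) = $36,639.53


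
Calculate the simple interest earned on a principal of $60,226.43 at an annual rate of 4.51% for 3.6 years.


Simple interest formula: I = P × r × t
I = $60,226.43 × 0.0451 × 3.6
I = $9,778.36

I = P × r × t = $9,778.36


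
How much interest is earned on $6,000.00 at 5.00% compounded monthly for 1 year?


Compound interest earned = final amount − principal.
A = P(1 + r/n)^(nt) = $6,000.00 × (1 + 0.05/12)^(12 × 1) = $6,306.97
Interest = A − P = $6,306.97 − $6,000.00 = $306.97

Interest = A - P = $306.97


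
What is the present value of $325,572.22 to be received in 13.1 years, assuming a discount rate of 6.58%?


Present value formula: PV = FV / (1 + r)^t
PV = $325,572.22 / (1 + 0.0658)^13.1
PV = $325,572.22 / 2.3043682
PV = $141,284.81

PV = FV / (1 + r)^t = $141,284.81


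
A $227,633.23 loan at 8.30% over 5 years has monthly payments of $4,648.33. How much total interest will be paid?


Total paid over the life of the loan = PMT × n.
Total paid = $4,648.33 × 60 = $278,899.80
Total interest = total paid − principal = $278,899.80 − $227,633.23 = $51,266.57

Total interest = (PMT × n) - PV = $51,266.57


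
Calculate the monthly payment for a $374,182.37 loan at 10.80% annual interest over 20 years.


Loan payment formula: PMT = PV × r / (1 − (1 + r)^(−n))
Monthly rate r = 0.108/12 = 0.009, n = 240 months
Denominator: 1 − (1 + 0.108/12)^(−240) = 0.883555
PMT = $374,182.37 × (0.108/12) / 0.883555
PMT = $3,811.47 per month

PMT = PV × r / (1-(1+r)^(-n)) = $3,811.47/month


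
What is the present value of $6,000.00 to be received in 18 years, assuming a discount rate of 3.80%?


Present value formula: PV = FV / (1 + r)^t
PV = $6,000.00 / (1 + 0.038)^18
PV = $6,000.00 / 1.956827
PV = $3,066.19

PV = FV / (1 + r)^t = $3,066.19


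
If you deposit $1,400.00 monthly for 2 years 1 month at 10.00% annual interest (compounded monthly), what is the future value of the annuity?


Future value of an ordinary annuity: FV = PMT × ((1 + r)^n − 1) / r
Monthly rate r = 0.1/12 ≈ 0.00833333, n = 25
FV = $1,400.00 × ((1 + 0.1/12)^25 − 1) / (0.1/12)
FV = $1,400.00 × 27.667306
FV = $38,734.23

FV = PMT × ((1+r)^n - 1)/r = $38,734.23


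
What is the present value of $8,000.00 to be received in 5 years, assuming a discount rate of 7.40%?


Present value formula: PV = FV / (1 + r)^t
PV = $8,000.00 / (1 + 0.074)^5
PV = $8,000.00 / 1.428964
PV = $5,598.46

PV = FV / (1 + r)^t = $5,598.46


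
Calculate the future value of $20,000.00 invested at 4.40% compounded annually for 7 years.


Compound interest formula: A = P(1 + r/n)^(nt)
A = $20,000.00 × (1 + 0.044/1)^(1 × 7)
Growth factor: (1 + 0.044/1)^7 = 1.351772
A = $20,000.00 × 1.351772
A = $27,035.44

A = P(1 + r/n)^(nt) = $27,035.44


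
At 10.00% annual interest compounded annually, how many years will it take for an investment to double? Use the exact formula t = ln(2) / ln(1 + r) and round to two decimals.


Doubling condition: (1 + r)^t = 2
Take ln of both sides: t × ln(1 + r) = ln(2)
t = ln(2) / ln(1 + r)
t = 0.693147 / 0.095310
t = 7.27

t = ln(2) / ln(1 + r) = 7.27 years


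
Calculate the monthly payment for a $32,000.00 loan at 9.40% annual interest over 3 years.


Loan payment formula: PMT = PV × r / (1 − (1 + r)^(−n))
Monthly rate r = 0.094/12 ≈ 0.00783333, n = 36 months
Denominator: 1 − (1 + 0.094/12)^(−36) = 0.244897
PMT = $32,000.00 × (0.094/12) / 0.244897
PMT = $1,023.56 per month

PMT = PV × r / (1-(1+r)^(-n)) = $1,023.56/month


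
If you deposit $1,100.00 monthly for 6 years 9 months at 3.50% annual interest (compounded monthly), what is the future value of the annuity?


Future value of an ordinary annuity: FV = PMT × ((1 + r)^n − 1) / r
Monthly rate r = 0.035/12 ≈ 0.00291667, n = 81
FV = $1,100.00 × ((1 + 0.035/12)^81 − 1) / (0.035/12)
FV = $1,100.00 × 91.219018
FV = $100,340.92

FV = PMT × ((1+r)^n - 1)/r = $100,340.92


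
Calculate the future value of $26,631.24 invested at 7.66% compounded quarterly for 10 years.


Compound interest formula: A = P(1 + r/n)^(nt)
A = $26,631.24 × (1 + 0.0766/4)^(4 × 10)
Growth factor: (1 + 0.0766/4)^40 = 2.135622
A = $26,631.24 × 2.135622
A = $56,874.26

A = P(1 + r/n)^(nt) = $56,874.26


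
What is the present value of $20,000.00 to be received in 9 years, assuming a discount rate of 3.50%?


Present value formula: PV = FV / (1 + r)^t
PV = $20,000.00 / (1 + 0.035)^9
PV = $20,000.00 / 1.362897
PV = $14,674.62

PV = FV / (1 + r)^t = $14,674.62


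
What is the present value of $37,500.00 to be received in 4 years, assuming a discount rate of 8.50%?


Present value formula: PV = FV / (1 + r)^t
PV = $37,500.00 / (1 + 0.085)^4
PV = $37,500.00 / 1.3858587
PV = $27,059.04

PV = FV / (1 + r)^t = $27,059.04


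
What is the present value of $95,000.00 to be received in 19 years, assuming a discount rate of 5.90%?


Present value formula: PV = FV / (1 + r)^t
PV = $95,000.00 / (1 + 0.059)^19
PV = $95,000.00 / 2.971825
PV = $31,966.89

PV = FV / (1 + r)^t = $31,966.89


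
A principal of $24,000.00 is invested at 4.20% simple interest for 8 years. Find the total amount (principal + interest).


Total amount formula: A = P(1 + rt) = P + P·r·t
Interest: I = P × r × t = $24,000.00 × 0.042 × 8 = $8,064.00
A = P + I = $24,000.00 + $8,064.00 = $32,064.00

A = P + I = P(1 + rt) = $32,064.00


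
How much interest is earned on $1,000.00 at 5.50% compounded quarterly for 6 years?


Compound interest earned = final amount − principal.
A = P(1 + r/n)^(nt) = $1,000.00 × (1 + 0.055/4)^(4 × 6) = $1,387.84
Interest = A − P = $1,387.84 − $1,000.00 = $387.84

Interest = A - P = $387.84


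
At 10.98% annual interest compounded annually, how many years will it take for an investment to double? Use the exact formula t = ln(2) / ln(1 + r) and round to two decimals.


Doubling condition: (1 + r)^t = 2
Take ln of both sides: t × ln(1 + r) = ln(2)
t = ln(2) / ln(1 + r)
t = 0.693147 / 0.104180
t = 6.65

t = ln(2) / ln(1 + r) = 6.65 years


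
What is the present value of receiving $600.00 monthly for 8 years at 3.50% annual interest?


Present value of an ordinary annuity: PV = PMT × (1 − (1 + r)^(−n)) / r
Monthly rate r = 0.035/12 ≈ 0.00291667, n = 96
PV = $600.00 × (1 − (1 + 0.035/12)^(−96)) / (0.035/12)
PV = $600.00 × 83.625663
PV = $50,175.40

PV = PMT × (1-(1+r)^(-n))/r = $50,175.40


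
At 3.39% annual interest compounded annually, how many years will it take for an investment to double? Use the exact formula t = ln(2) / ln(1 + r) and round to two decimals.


Doubling condition: (1 + r)^t = 2
Take ln of both sides: t × ln(1 + r) = ln(2)
t = ln(2) / ln(1 + r)
t = 0.693147 / 0.033338
t = 20.79

t = ln(2) / ln(1 + r) = 20.79 years


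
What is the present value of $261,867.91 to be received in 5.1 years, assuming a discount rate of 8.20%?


Present value formula: PV = FV / (1 + r)^t
PV = $261,867.91 / (1 + 0.082)^5.1
PV = $261,867.91 / 1.4947172
PV = $175,195.62

PV = FV / (1 + r)^t = $175,195.62


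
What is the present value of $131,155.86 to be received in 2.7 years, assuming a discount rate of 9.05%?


Present value formula: PV = FV / (1 + r)^t
PV = $131,155.86 / (1 + 0.0905)^2.7
PV = $131,155.86 / 1.2635409
PV = $103,800.25

PV = FV / (1 + r)^t = $103,800.25


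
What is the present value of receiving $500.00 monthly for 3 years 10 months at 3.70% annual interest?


Present value of an ordinary annuity: PV = PMT × (1 − (1 + r)^(−n)) / r
Monthly rate r = 0.037/12 ≈ 0.00308333, n = 46
PV = $500.00 × (1 − (1 + 0.037/12)^(−46)) / (0.037/12)
PV = $500.00 × 42.825325
PV = $21,412.66

PV = PMT × (1-(1+r)^(-n))/r = $21,412.66


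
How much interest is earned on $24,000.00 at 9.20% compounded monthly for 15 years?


Compound interest earned = final amount − principal.
A = P(1 + r/n)^(nt) = $24,000.00 × (1 + 0.092/12)^(12 × 15) = $94,896.87
Interest = A − P = $94,896.87 − $24,000.00 = $70,896.87

Interest = A - P = $70,896.87


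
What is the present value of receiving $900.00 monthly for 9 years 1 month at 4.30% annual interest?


Present value of an ordinary annuity: PV = PMT × (1 − (1 + r)^(−n)) / r
Monthly rate r = 0.043/12 ≈ 0.00358333, n = 109
PV = $900.00 × (1 − (1 + 0.043/12)^(−109)) / (0.043/12)
PV = $900.00 × 90.101972
PV = $81,091.77

PV = PMT × (1-(1+r)^(-n))/r = $81,091.77


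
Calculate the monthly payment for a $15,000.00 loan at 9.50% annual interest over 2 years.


Loan payment formula: PMT = PV × r / (1 − (1 + r)^(−n))
Monthly rate r = 0.095/12 ≈ 0.00791667, n = 24 months
Denominator: 1 − (1 + 0.095/12)^(−24) = 0.172422
PMT = $15,000.00 × (0.095/12) / 0.172422
PMT = $688.72 per month

PMT = PV × r / (1-(1+r)^(-n)) = $688.72/month


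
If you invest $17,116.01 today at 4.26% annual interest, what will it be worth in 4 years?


Future value formula: FV = PV × (1 + r)^t
FV = $17,116.01 × (1 + 0.0426)^4
FV = $17,116.01 × 1.1816011
FV = $20,224.30

FV = PV × (1 + r)^t = $20,224.30


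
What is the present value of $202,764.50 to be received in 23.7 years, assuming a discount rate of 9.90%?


Present value formula: PV = FV / (1 + r)^t
PV = $202,764.50 / (1 + 0.099)^23.7
PV = $202,764.50 / 9.367966
PV = $21,644.45

PV = FV / (1 + r)^t = $21,644.45


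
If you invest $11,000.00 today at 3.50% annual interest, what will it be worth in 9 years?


Future value formula: FV = PV × (1 + r)^t
FV = $11,000.00 × (1 + 0.035)^9
FV = $11,000.00 × 1.362897
FV = $14,991.87

FV = PV × (1 + r)^t = $14,991.87


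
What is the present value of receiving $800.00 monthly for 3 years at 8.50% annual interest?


Present value of an ordinary annuity: PV = PMT × (1 − (1 + r)^(−n)) / r
Monthly rate r = 0.085/12 ≈ 0.00708333, n = 36
PV = $800.00 × (1 − (1 + 0.085/12)^(−36)) / (0.085/12)
PV = $800.00 × 31.678112
PV = $25,342.49

PV = PMT × (1-(1+r)^(-n))/r = $25,342.49


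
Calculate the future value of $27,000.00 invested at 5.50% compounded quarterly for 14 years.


Compound interest formula: A = P(1 + r/n)^(nt)
A = $27,000.00 × (1 + 0.055/4)^(4 × 14)
Growth factor: (1 + 0.055/4)^56 = 2.1484664
A = $27,000.00 × 2.1484664
A = $58,008.59

A = P(1 + r/n)^(nt) = $58,008.59


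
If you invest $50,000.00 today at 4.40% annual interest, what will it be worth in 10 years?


Future value formula: FV = PV × (1 + r)^t
FV = $50,000.00 × (1 + 0.044)^10
FV = $50,000.00 × 1.538172302
FV = $76,908.62

FV = PV × (1 + r)^t = $76,908.62


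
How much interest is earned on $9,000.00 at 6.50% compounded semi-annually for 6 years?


Compound interest earned = final amount − principal.
A = P(1 + r/n)^(nt) = $9,000.00 × (1 + 0.065/2)^(2 × 6) = $13,210.62
Interest = A − P = $13,210.62 − $9,000.00 = $4,210.62

Interest = A - P = $4,210.62


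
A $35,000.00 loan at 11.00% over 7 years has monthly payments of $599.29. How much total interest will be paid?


Total paid over the life of the loan = PMT × n.
Total paid = $599.29 × 84 = $50,340.36
Total interest = total paid − principal = $50,340.36 − $35,000.00 = $15,340.36

Total interest = (PMT × n) - PV = $15,340.36


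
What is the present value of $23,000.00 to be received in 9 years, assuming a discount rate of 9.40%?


Present value formula: PV = FV / (1 + r)^t
PV = $23,000.00 / (1 + 0.094)^9
PV = $23,000.00 / 2.244688
PV = $10,246.41

PV = FV / (1 + r)^t = $10,246.41


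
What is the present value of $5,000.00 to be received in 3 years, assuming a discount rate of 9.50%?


Present value formula: PV = FV / (1 + r)^t
PV = $5,000.00 / (1 + 0.095)^3
PV = $5,000.00 / 1.312932
PV = $3,808.27

PV = FV / (1 + r)^t = $3,808.27


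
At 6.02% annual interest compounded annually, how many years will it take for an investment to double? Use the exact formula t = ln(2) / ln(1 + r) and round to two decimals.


Doubling condition: (1 + r)^t = 2
Take ln of both sides: t × ln(1 + r) = ln(2)
t = ln(2) / ln(1 + r)
t = 0.693147 / 0.058458
t = 11.86

t = ln(2) / ln(1 + r) = 11.86 years


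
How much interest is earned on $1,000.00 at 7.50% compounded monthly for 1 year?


Compound interest earned = final amount − principal.
A = P(1 + r/n)^(nt) = $1,000.00 × (1 + 0.075/12)^(12 × 1) = $1,077.63
Interest = A − P = $1,077.63 − $1,000.00 = $77.63

Interest = A - P = $77.63


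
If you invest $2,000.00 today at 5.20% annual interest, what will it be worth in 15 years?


Future value formula: FV = PV × (1 + r)^t
FV = $2,000.00 × (1 + 0.052)^15
FV = $2,000.00 × 2.139125
FV = $4,278.25

FV = PV × (1 + r)^t = $4,278.25


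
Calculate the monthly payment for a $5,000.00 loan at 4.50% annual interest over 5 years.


Loan payment formula: PMT = PV × r / (1 − (1 + r)^(−n))
Monthly rate r = 0.045/12 = 0.00375, n = 60 months
Denominator: 1 − (1 + 0.045/12)^(−60) = 0.2011477
PMT = $5,000.00 × (0.045/12) / 0.2011477
PMT = $93.22 per month

PMT = PV × r / (1-(1+r)^(-n)) = $93.22/month


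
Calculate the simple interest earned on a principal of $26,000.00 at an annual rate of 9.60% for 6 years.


Simple interest formula: I = P × r × t
I = $26,000.00 × 0.096 × 6
I = $14,976.00

I = P × r × t = $14,976.00


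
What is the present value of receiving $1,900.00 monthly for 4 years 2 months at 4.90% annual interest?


Present value of an ordinary annuity: PV = PMT × (1 − (1 + r)^(−n)) / r
Monthly rate r = 0.049/12 ≈ 0.00408333, n = 50
PV = $1,900.00 × (1 − (1 + 0.049/12)^(−50)) / (0.049/12)
PV = $1,900.00 × 45.143147
PV = $85,771.98

PV = PMT × (1-(1+r)^(-n))/r = $85,771.98


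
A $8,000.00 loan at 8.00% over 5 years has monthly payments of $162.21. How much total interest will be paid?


Total paid over the life of the loan = PMT × n.
Total paid = $162.21 × 60 = $9,732.60
Total interest = total paid − principal = $9,732.60 − $8,000.00 = $1,732.60

Total interest = (PMT × n) - PV = $1,732.60


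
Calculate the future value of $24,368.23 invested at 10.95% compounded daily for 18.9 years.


Compound interest formula: A = P(1 + r/n)^(nt)
A = $24,368.23 × (1 + 0.1095/365)^(365 × 18.9)
Growth factor: (1 + 0.1095/365)^6898.5 = 7.9187996
A = $24,368.23 × 7.9187996
A = $192,967.13

A = P(1 + r/n)^(nt) = $192,967.13


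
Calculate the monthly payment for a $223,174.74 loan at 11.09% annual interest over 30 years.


Loan payment formula: PMT = PV × r / (1 − (1 + r)^(−n))
Monthly rate r = 0.1109/12 ≈ 0.00924167, n = 360 months
Denominator: 1 − (1 + 0.1109/12)^(−360) = 0.963547
PMT = $223,174.74 × (0.1109/12) / 0.963547
PMT = $2,140.54 per month

PMT = PV × r / (1-(1+r)^(-n)) = $2,140.54/month


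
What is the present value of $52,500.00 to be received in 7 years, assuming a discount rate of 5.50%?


Present value formula: PV = FV / (1 + r)^t
PV = $52,500.00 / (1 + 0.055)^7
PV = $52,500.00 / 1.4546792
PV = $36,090.43

PV = FV / (1 + r)^t = $36,090.43


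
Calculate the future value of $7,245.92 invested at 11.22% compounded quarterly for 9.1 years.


Compound interest formula: A = P(1 + r/n)^(nt)
A = $7,245.92 × (1 + 0.1122/4)^(4 × 9.1)
Growth factor: (1 + 0.1122/4)^36.4 = 2.737274
A = $7,245.92 × 2.737274
A = $19,834.07

A = P(1 + r/n)^(nt) = $19,834.07


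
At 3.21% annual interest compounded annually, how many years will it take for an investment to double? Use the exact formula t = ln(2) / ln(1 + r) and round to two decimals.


Doubling condition: (1 + r)^t = 2
Take ln of both sides: t × ln(1 + r) = ln(2)
t = ln(2) / ln(1 + r)
t = 0.693147 / 0.031596
t = 21.94

t = ln(2) / ln(1 + r) = 21.94 years


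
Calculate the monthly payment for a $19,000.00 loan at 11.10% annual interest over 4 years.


Loan payment formula: PMT = PV × r / (1 − (1 + r)^(−n))
Monthly rate r = 0.111/12 = 0.00925, n = 48 months
Denominator: 1 − (1 + 0.111/12)^(−48) = 0.357224
PMT = $19,000.00 × (0.111/12) / 0.357224
PMT = $491.99 per month

PMT = PV × r / (1-(1+r)^(-n)) = $491.99/month


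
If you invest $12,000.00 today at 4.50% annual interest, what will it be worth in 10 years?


Future value formula: FV = PV × (1 + r)^t
FV = $12,000.00 × (1 + 0.045)^10
FV = $12,000.00 × 1.552969
FV = $18,635.63

FV = PV × (1 + r)^t = $18,635.63


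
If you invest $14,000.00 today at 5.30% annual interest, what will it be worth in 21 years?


Future value formula: FV = PV × (1 + r)^t
FV = $14,000.00 × (1 + 0.053)^21
FV = $14,000.00 × 2.9579838
FV = $41,411.77

FV = PV × (1 + r)^t = $41,411.77


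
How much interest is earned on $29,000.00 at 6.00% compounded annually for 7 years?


Compound interest earned = final amount − principal.
A = P(1 + r/n)^(nt) = $29,000.00 × (1 + 0.06/1)^(1 × 7) = $43,605.28
Interest = A − P = $43,605.28 − $29,000.00 = $14,605.28

Interest = A - P = $14,605.28


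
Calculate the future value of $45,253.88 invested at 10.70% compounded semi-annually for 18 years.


Compound interest formula: A = P(1 + r/n)^(nt)
A = $45,253.88 × (1 + 0.107/2)^(2 × 18)
Growth factor: (1 + 0.107/2)^36 = 6.5289514
A = $45,253.88 × 6.5289514
A = $295,460.38

A = P(1 + r/n)^(nt) = $295,460.38


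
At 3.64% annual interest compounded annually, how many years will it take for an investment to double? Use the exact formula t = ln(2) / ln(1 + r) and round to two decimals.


Doubling condition: (1 + r)^t = 2
Take ln of both sides: t × ln(1 + r) = ln(2)
t = ln(2) / ln(1 + r)
t = 0.693147 / 0.035753
t = 19.39

t = ln(2) / ln(1 + r) = 19.39 years


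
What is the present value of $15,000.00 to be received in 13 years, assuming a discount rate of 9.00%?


Present value formula: PV = FV / (1 + r)^t
PV = $15,000.00 / (1 + 0.09)^13
PV = $15,000.00 / 3.065805
PV = $4,892.68

PV = FV / (1 + r)^t = $4,892.68
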